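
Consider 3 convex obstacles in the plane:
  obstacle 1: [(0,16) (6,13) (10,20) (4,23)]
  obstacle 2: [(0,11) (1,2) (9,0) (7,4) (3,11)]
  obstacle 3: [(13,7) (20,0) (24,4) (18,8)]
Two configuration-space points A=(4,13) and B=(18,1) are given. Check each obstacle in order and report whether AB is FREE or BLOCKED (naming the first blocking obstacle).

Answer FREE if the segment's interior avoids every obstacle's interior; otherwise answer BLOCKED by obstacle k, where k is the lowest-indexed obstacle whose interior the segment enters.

FREE

Obstacle 1 [(0,16) (6,13) (10,20) (4,23)]:
  edge (0,16)–(6,13): clear
  edge (6,13)–(10,20): clear
  edge (10,20)–(4,23): clear
  edge (4,23)–(0,16): clear
  midpoint (11,7) outside
  → clear
Obstacle 2 [(0,11) (1,2) (9,0) (7,4) (3,11)]:
  edge (0,11)–(1,2): clear
  edge (1,2)–(9,0): clear
  edge (9,0)–(7,4): clear
  edge (7,4)–(3,11): clear
  edge (3,11)–(0,11): clear
  midpoint (11,7) outside
  → clear
Obstacle 3 [(13,7) (20,0) (24,4) (18,8)]:
  edge (13,7)–(20,0): clear
  edge (20,0)–(24,4): clear
  edge (24,4)–(18,8): clear
  edge (18,8)–(13,7): clear
  midpoint (11,7) outside
  → clear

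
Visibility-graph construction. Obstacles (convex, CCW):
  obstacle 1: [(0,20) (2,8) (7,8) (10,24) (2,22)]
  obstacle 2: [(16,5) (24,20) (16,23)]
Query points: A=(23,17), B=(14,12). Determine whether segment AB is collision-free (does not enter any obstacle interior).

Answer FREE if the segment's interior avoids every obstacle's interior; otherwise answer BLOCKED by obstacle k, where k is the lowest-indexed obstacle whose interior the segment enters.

BLOCKED by obstacle 2

Obstacle 1 [(0,20) (2,8) (7,8) (10,24) (2,22)]:
  edge (0,20)–(2,8): clear
  edge (2,8)–(7,8): clear
  edge (7,8)–(10,24): clear
  edge (10,24)–(2,22): clear
  edge (2,22)–(0,20): clear
  midpoint (37/2,29/2) outside
  → clear
Obstacle 2 [(16,5) (24,20) (16,23)]:
  edge (16,5)–(24,20): crosses AB
  edge (24,20)–(16,23): clear
  edge (16,23)–(16,5): crosses AB
  → BLOCKED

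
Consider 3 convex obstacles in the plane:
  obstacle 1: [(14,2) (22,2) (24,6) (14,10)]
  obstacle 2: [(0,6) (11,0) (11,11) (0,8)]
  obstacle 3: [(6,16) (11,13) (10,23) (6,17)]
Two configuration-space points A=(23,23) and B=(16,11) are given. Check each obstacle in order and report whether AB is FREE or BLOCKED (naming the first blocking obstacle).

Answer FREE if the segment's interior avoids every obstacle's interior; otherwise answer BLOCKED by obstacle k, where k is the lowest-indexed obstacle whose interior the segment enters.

Obstacle 1 [(14,2) (22,2) (24,6) (14,10)]:
  edge (14,2)–(22,2): clear
  edge (22,2)–(24,6): clear
  edge (24,6)–(14,10): clear
  edge (14,10)–(14,2): clear
  midpoint (39/2,17) outside
  → clear
Obstacle 2 [(0,6) (11,0) (11,11) (0,8)]:
  edge (0,6)–(11,0): clear
  edge (11,0)–(11,11): clear
  edge (11,11)–(0,8): clear
  edge (0,8)–(0,6): clear
  midpoint (39/2,17) outside
  → clear
Obstacle 3 [(6,16) (11,13) (10,23) (6,17)]:
  edge (6,16)–(11,13): clear
  edge (11,13)–(10,23): clear
  edge (10,23)–(6,17): clear
  edge (6,17)–(6,16): clear
  midpoint (39/2,17) outside
  → clear

FREE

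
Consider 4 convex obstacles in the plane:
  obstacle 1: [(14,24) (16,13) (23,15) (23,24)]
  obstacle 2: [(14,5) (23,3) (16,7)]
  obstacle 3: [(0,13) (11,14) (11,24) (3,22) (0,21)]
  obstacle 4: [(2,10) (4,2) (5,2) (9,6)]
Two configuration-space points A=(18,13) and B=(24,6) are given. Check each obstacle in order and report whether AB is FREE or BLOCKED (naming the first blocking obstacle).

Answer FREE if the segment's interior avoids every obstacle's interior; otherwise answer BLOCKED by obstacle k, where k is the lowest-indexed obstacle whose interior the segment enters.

Obstacle 1 [(14,24) (16,13) (23,15) (23,24)]:
  edge (14,24)–(16,13): clear
  edge (16,13)–(23,15): clear
  edge (23,15)–(23,24): clear
  edge (23,24)–(14,24): clear
  midpoint (21,19/2) outside
  → clear
Obstacle 2 [(14,5) (23,3) (16,7)]:
  edge (14,5)–(23,3): clear
  edge (23,3)–(16,7): clear
  edge (16,7)–(14,5): clear
  midpoint (21,19/2) outside
  → clear
Obstacle 3 [(0,13) (11,14) (11,24) (3,22) (0,21)]:
  edge (0,13)–(11,14): clear
  edge (11,14)–(11,24): clear
  edge (11,24)–(3,22): clear
  edge (3,22)–(0,21): clear
  edge (0,21)–(0,13): clear
  midpoint (21,19/2) outside
  → clear
Obstacle 4 [(2,10) (4,2) (5,2) (9,6)]:
  edge (2,10)–(4,2): clear
  edge (4,2)–(5,2): clear
  edge (5,2)–(9,6): clear
  edge (9,6)–(2,10): clear
  midpoint (21,19/2) outside
  → clear

FREE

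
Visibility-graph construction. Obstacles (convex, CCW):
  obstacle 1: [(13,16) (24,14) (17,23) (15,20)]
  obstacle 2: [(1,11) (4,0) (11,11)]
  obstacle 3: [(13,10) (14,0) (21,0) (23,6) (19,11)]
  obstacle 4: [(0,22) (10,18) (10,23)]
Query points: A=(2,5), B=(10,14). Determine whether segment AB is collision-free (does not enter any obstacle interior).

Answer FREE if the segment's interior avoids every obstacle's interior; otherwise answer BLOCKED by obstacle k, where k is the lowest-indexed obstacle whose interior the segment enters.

Obstacle 1 [(13,16) (24,14) (17,23) (15,20)]:
  edge (13,16)–(24,14): clear
  edge (24,14)–(17,23): clear
  edge (17,23)–(15,20): clear
  edge (15,20)–(13,16): clear
  midpoint (6,19/2) outside
  → clear
Obstacle 2 [(1,11) (4,0) (11,11)]:
  edge (1,11)–(4,0): crosses AB
  edge (4,0)–(11,11): clear
  edge (11,11)–(1,11): crosses AB
  → BLOCKED
Obstacle 3 [(13,10) (14,0) (21,0) (23,6) (19,11)]:
  edge (13,10)–(14,0): clear
  edge (14,0)–(21,0): clear
  edge (21,0)–(23,6): clear
  edge (23,6)–(19,11): clear
  edge (19,11)–(13,10): clear
  midpoint (6,19/2) outside
  → clear
Obstacle 4 [(0,22) (10,18) (10,23)]:
  edge (0,22)–(10,18): clear
  edge (10,18)–(10,23): clear
  edge (10,23)–(0,22): clear
  midpoint (6,19/2) outside
  → clear

BLOCKED by obstacle 2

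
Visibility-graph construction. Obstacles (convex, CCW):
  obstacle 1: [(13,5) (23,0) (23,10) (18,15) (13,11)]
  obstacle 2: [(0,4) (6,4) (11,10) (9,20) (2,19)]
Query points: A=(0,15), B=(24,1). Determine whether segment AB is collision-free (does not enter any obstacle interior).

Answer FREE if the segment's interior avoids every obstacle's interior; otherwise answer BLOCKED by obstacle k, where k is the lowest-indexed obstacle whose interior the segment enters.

BLOCKED by obstacle 1

Obstacle 1 [(13,5) (23,0) (23,10) (18,15) (13,11)]:
  edge (13,5)–(23,0): clear
  edge (23,0)–(23,10): crosses AB
  edge (23,10)–(18,15): clear
  edge (18,15)–(13,11): clear
  edge (13,11)–(13,5): crosses AB
  → BLOCKED
Obstacle 2 [(0,4) (6,4) (11,10) (9,20) (2,19)]:
  edge (0,4)–(6,4): clear
  edge (6,4)–(11,10): crosses AB
  edge (11,10)–(9,20): clear
  edge (9,20)–(2,19): clear
  edge (2,19)–(0,4): crosses AB
  → BLOCKED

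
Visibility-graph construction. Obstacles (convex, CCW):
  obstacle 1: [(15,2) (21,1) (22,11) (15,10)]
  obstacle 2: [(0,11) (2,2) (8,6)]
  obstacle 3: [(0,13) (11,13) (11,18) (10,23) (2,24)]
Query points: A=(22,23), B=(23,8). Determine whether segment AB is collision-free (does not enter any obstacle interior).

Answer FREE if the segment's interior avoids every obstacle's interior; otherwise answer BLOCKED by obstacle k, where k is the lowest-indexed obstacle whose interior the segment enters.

FREE

Obstacle 1 [(15,2) (21,1) (22,11) (15,10)]:
  edge (15,2)–(21,1): clear
  edge (21,1)–(22,11): clear
  edge (22,11)–(15,10): clear
  edge (15,10)–(15,2): clear
  midpoint (45/2,31/2) outside
  → clear
Obstacle 2 [(0,11) (2,2) (8,6)]:
  edge (0,11)–(2,2): clear
  edge (2,2)–(8,6): clear
  edge (8,6)–(0,11): clear
  midpoint (45/2,31/2) outside
  → clear
Obstacle 3 [(0,13) (11,13) (11,18) (10,23) (2,24)]:
  edge (0,13)–(11,13): clear
  edge (11,13)–(11,18): clear
  edge (11,18)–(10,23): clear
  edge (10,23)–(2,24): clear
  edge (2,24)–(0,13): clear
  midpoint (45/2,31/2) outside
  → clear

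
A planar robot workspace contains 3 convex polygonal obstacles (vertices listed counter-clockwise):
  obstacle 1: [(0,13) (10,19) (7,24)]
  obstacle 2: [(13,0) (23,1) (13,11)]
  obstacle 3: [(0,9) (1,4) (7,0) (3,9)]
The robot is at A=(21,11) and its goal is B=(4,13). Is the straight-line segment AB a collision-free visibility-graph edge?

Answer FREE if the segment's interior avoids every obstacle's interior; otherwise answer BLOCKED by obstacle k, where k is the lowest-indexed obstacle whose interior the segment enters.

FREE

Obstacle 1 [(0,13) (10,19) (7,24)]:
  edge (0,13)–(10,19): clear
  edge (10,19)–(7,24): clear
  edge (7,24)–(0,13): clear
  midpoint (25/2,12) outside
  → clear
Obstacle 2 [(13,0) (23,1) (13,11)]:
  edge (13,0)–(23,1): clear
  edge (23,1)–(13,11): clear
  edge (13,11)–(13,0): clear
  midpoint (25/2,12) outside
  → clear
Obstacle 3 [(0,9) (1,4) (7,0) (3,9)]:
  edge (0,9)–(1,4): clear
  edge (1,4)–(7,0): clear
  edge (7,0)–(3,9): clear
  edge (3,9)–(0,9): clear
  midpoint (25/2,12) outside
  → clear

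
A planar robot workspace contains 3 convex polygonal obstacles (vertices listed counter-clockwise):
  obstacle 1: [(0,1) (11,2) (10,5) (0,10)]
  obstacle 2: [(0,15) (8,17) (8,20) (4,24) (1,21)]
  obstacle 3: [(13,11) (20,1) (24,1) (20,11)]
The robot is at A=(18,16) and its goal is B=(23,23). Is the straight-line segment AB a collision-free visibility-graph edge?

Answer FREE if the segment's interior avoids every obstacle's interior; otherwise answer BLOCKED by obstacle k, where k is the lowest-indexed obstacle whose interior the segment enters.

Obstacle 1 [(0,1) (11,2) (10,5) (0,10)]:
  edge (0,1)–(11,2): clear
  edge (11,2)–(10,5): clear
  edge (10,5)–(0,10): clear
  edge (0,10)–(0,1): clear
  midpoint (41/2,39/2) outside
  → clear
Obstacle 2 [(0,15) (8,17) (8,20) (4,24) (1,21)]:
  edge (0,15)–(8,17): clear
  edge (8,17)–(8,20): clear
  edge (8,20)–(4,24): clear
  edge (4,24)–(1,21): clear
  edge (1,21)–(0,15): clear
  midpoint (41/2,39/2) outside
  → clear
Obstacle 3 [(13,11) (20,1) (24,1) (20,11)]:
  edge (13,11)–(20,1): clear
  edge (20,1)–(24,1): clear
  edge (24,1)–(20,11): clear
  edge (20,11)–(13,11): clear
  midpoint (41/2,39/2) outside
  → clear

FREE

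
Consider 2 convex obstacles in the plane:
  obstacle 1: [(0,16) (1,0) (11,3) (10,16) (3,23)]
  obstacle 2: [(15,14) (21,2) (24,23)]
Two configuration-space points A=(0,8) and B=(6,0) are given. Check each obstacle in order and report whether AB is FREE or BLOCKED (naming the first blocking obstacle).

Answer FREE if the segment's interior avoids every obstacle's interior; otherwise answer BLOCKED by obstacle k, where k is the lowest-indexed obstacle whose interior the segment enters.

Obstacle 1 [(0,16) (1,0) (11,3) (10,16) (3,23)]:
  edge (0,16)–(1,0): crosses AB
  edge (1,0)–(11,3): crosses AB
  edge (11,3)–(10,16): clear
  edge (10,16)–(3,23): clear
  edge (3,23)–(0,16): clear
  → BLOCKED
Obstacle 2 [(15,14) (21,2) (24,23)]:
  edge (15,14)–(21,2): clear
  edge (21,2)–(24,23): clear
  edge (24,23)–(15,14): clear
  midpoint (3,4) outside
  → clear

BLOCKED by obstacle 1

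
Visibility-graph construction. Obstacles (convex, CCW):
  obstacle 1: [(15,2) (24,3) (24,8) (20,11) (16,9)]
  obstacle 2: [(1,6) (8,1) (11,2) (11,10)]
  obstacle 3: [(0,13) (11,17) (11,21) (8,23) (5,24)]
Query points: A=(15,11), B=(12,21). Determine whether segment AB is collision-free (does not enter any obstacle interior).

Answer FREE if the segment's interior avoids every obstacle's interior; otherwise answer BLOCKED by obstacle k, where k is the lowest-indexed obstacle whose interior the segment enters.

FREE

Obstacle 1 [(15,2) (24,3) (24,8) (20,11) (16,9)]:
  edge (15,2)–(24,3): clear
  edge (24,3)–(24,8): clear
  edge (24,8)–(20,11): clear
  edge (20,11)–(16,9): clear
  edge (16,9)–(15,2): clear
  midpoint (27/2,16) outside
  → clear
Obstacle 2 [(1,6) (8,1) (11,2) (11,10)]:
  edge (1,6)–(8,1): clear
  edge (8,1)–(11,2): clear
  edge (11,2)–(11,10): clear
  edge (11,10)–(1,6): clear
  midpoint (27/2,16) outside
  → clear
Obstacle 3 [(0,13) (11,17) (11,21) (8,23) (5,24)]:
  edge (0,13)–(11,17): clear
  edge (11,17)–(11,21): clear
  edge (11,21)–(8,23): clear
  edge (8,23)–(5,24): clear
  edge (5,24)–(0,13): clear
  midpoint (27/2,16) outside
  → clear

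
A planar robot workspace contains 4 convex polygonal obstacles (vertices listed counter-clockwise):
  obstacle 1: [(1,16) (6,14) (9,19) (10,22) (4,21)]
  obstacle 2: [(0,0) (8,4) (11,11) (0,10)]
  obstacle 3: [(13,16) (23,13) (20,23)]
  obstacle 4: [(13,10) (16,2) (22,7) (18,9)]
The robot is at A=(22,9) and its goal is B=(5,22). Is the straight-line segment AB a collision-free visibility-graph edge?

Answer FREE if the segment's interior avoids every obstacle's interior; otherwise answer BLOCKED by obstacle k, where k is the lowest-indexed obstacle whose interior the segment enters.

BLOCKED by obstacle 1

Obstacle 1 [(1,16) (6,14) (9,19) (10,22) (4,21)]:
  edge (1,16)–(6,14): clear
  edge (6,14)–(9,19): crosses AB
  edge (9,19)–(10,22): clear
  edge (10,22)–(4,21): crosses AB
  edge (4,21)–(1,16): clear
  → BLOCKED
Obstacle 2 [(0,0) (8,4) (11,11) (0,10)]:
  edge (0,0)–(8,4): clear
  edge (8,4)–(11,11): clear
  edge (11,11)–(0,10): clear
  edge (0,10)–(0,0): clear
  midpoint (27/2,31/2) outside
  → clear
Obstacle 3 [(13,16) (23,13) (20,23)]:
  edge (13,16)–(23,13): clear
  edge (23,13)–(20,23): clear
  edge (20,23)–(13,16): clear
  midpoint (27/2,31/2) outside
  → clear
Obstacle 4 [(13,10) (16,2) (22,7) (18,9)]:
  edge (13,10)–(16,2): clear
  edge (16,2)–(22,7): clear
  edge (22,7)–(18,9): clear
  edge (18,9)–(13,10): clear
  midpoint (27/2,31/2) outside
  → clear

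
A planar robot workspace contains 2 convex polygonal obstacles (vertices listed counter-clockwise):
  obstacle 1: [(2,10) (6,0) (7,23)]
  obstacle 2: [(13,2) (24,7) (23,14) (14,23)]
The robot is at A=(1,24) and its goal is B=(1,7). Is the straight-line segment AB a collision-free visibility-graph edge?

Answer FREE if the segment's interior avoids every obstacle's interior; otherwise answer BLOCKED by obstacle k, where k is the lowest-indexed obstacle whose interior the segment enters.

Obstacle 1 [(2,10) (6,0) (7,23)]:
  edge (2,10)–(6,0): clear
  edge (6,0)–(7,23): clear
  edge (7,23)–(2,10): clear
  midpoint (1,31/2) outside
  → clear
Obstacle 2 [(13,2) (24,7) (23,14) (14,23)]:
  edge (13,2)–(24,7): clear
  edge (24,7)–(23,14): clear
  edge (23,14)–(14,23): clear
  edge (14,23)–(13,2): clear
  midpoint (1,31/2) outside
  → clear

FREE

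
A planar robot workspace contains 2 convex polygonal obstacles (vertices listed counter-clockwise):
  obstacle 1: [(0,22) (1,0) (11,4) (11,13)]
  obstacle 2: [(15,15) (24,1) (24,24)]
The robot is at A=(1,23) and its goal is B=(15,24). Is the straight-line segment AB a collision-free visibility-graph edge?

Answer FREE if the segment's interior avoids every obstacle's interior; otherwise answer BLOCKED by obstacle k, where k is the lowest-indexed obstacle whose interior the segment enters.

Obstacle 1 [(0,22) (1,0) (11,4) (11,13)]:
  edge (0,22)–(1,0): clear
  edge (1,0)–(11,4): clear
  edge (11,4)–(11,13): clear
  edge (11,13)–(0,22): clear
  midpoint (8,47/2) outside
  → clear
Obstacle 2 [(15,15) (24,1) (24,24)]:
  edge (15,15)–(24,1): clear
  edge (24,1)–(24,24): clear
  edge (24,24)–(15,15): clear
  midpoint (8,47/2) outside
  → clear

FREE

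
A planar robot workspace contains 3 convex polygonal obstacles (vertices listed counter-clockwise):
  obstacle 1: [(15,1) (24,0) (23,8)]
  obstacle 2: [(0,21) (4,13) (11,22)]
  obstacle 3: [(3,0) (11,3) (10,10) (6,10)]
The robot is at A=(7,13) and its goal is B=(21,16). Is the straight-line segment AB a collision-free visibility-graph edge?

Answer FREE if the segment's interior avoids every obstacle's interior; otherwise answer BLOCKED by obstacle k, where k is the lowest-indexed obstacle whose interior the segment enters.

FREE

Obstacle 1 [(15,1) (24,0) (23,8)]:
  edge (15,1)–(24,0): clear
  edge (24,0)–(23,8): clear
  edge (23,8)–(15,1): clear
  midpoint (14,29/2) outside
  → clear
Obstacle 2 [(0,21) (4,13) (11,22)]:
  edge (0,21)–(4,13): clear
  edge (4,13)–(11,22): clear
  edge (11,22)–(0,21): clear
  midpoint (14,29/2) outside
  → clear
Obstacle 3 [(3,0) (11,3) (10,10) (6,10)]:
  edge (3,0)–(11,3): clear
  edge (11,3)–(10,10): clear
  edge (10,10)–(6,10): clear
  edge (6,10)–(3,0): clear
  midpoint (14,29/2) outside
  → clear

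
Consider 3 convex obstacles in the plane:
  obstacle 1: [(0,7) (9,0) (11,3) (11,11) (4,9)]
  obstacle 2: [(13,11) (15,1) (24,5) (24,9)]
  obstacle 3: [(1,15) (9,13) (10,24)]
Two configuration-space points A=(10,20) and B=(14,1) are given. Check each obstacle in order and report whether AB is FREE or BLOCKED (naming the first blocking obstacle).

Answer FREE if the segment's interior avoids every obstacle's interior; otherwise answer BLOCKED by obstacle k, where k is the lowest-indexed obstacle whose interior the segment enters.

Obstacle 1 [(0,7) (9,0) (11,3) (11,11) (4,9)]:
  edge (0,7)–(9,0): clear
  edge (9,0)–(11,3): clear
  edge (11,3)–(11,11): clear
  edge (11,11)–(4,9): clear
  edge (4,9)–(0,7): clear
  midpoint (12,21/2) outside
  → clear
Obstacle 2 [(13,11) (15,1) (24,5) (24,9)]:
  edge (13,11)–(15,1): clear
  edge (15,1)–(24,5): clear
  edge (24,5)–(24,9): clear
  edge (24,9)–(13,11): clear
  midpoint (12,21/2) outside
  → clear
Obstacle 3 [(1,15) (9,13) (10,24)]:
  edge (1,15)–(9,13): clear
  edge (9,13)–(10,24): clear
  edge (10,24)–(1,15): clear
  midpoint (12,21/2) outside
  → clear

FREE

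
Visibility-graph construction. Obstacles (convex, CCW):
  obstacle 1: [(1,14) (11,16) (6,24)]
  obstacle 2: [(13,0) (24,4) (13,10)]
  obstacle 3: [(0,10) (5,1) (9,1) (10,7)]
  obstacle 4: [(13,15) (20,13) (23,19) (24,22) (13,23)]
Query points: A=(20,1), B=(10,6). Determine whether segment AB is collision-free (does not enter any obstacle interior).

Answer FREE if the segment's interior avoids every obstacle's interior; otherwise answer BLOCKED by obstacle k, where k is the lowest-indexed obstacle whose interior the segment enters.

Obstacle 1 [(1,14) (11,16) (6,24)]:
  edge (1,14)–(11,16): clear
  edge (11,16)–(6,24): clear
  edge (6,24)–(1,14): clear
  midpoint (15,7/2) outside
  → clear
Obstacle 2 [(13,0) (24,4) (13,10)]:
  edge (13,0)–(24,4): crosses AB
  edge (24,4)–(13,10): clear
  edge (13,10)–(13,0): crosses AB
  → BLOCKED
Obstacle 3 [(0,10) (5,1) (9,1) (10,7)]:
  edge (0,10)–(5,1): clear
  edge (5,1)–(9,1): clear
  edge (9,1)–(10,7): clear
  edge (10,7)–(0,10): clear
  midpoint (15,7/2) outside
  → clear
Obstacle 4 [(13,15) (20,13) (23,19) (24,22) (13,23)]:
  edge (13,15)–(20,13): clear
  edge (20,13)–(23,19): clear
  edge (23,19)–(24,22): clear
  edge (24,22)–(13,23): clear
  edge (13,23)–(13,15): clear
  midpoint (15,7/2) outside
  → clear

BLOCKED by obstacle 2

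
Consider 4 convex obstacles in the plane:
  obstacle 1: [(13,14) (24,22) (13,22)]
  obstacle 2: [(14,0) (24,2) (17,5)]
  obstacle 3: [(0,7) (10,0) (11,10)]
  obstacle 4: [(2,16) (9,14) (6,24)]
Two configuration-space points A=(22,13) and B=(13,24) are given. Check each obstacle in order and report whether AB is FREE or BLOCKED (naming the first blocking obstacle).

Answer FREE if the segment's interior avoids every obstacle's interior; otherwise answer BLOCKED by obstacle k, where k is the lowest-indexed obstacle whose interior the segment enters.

Obstacle 1 [(13,14) (24,22) (13,22)]:
  edge (13,14)–(24,22): crosses AB
  edge (24,22)–(13,22): crosses AB
  edge (13,22)–(13,14): clear
  → BLOCKED
Obstacle 2 [(14,0) (24,2) (17,5)]:
  edge (14,0)–(24,2): clear
  edge (24,2)–(17,5): clear
  edge (17,5)–(14,0): clear
  midpoint (35/2,37/2) outside
  → clear
Obstacle 3 [(0,7) (10,0) (11,10)]:
  edge (0,7)–(10,0): clear
  edge (10,0)–(11,10): clear
  edge (11,10)–(0,7): clear
  midpoint (35/2,37/2) outside
  → clear
Obstacle 4 [(2,16) (9,14) (6,24)]:
  edge (2,16)–(9,14): clear
  edge (9,14)–(6,24): clear
  edge (6,24)–(2,16): clear
  midpoint (35/2,37/2) outside
  → clear

BLOCKED by obstacle 1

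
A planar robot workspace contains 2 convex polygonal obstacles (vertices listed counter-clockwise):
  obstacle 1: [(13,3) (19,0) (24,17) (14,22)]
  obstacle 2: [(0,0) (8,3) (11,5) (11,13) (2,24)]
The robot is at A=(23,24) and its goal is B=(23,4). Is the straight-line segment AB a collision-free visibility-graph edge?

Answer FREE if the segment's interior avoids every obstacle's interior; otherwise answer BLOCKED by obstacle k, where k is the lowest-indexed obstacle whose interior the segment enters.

Obstacle 1 [(13,3) (19,0) (24,17) (14,22)]:
  edge (13,3)–(19,0): clear
  edge (19,0)–(24,17): crosses AB
  edge (24,17)–(14,22): crosses AB
  edge (14,22)–(13,3): clear
  → BLOCKED
Obstacle 2 [(0,0) (8,3) (11,5) (11,13) (2,24)]:
  edge (0,0)–(8,3): clear
  edge (8,3)–(11,5): clear
  edge (11,5)–(11,13): clear
  edge (11,13)–(2,24): clear
  edge (2,24)–(0,0): clear
  midpoint (23,14) outside
  → clear

BLOCKED by obstacle 1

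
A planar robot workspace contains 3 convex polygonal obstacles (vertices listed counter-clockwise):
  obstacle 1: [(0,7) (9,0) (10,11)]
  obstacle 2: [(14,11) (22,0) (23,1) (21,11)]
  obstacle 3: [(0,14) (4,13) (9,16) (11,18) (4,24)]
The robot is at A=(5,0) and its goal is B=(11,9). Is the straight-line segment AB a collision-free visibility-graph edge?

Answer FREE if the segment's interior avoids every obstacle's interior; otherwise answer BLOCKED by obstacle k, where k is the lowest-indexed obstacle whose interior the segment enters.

BLOCKED by obstacle 1

Obstacle 1 [(0,7) (9,0) (10,11)]:
  edge (0,7)–(9,0): crosses AB
  edge (9,0)–(10,11): crosses AB
  edge (10,11)–(0,7): clear
  → BLOCKED
Obstacle 2 [(14,11) (22,0) (23,1) (21,11)]:
  edge (14,11)–(22,0): clear
  edge (22,0)–(23,1): clear
  edge (23,1)–(21,11): clear
  edge (21,11)–(14,11): clear
  midpoint (8,9/2) outside
  → clear
Obstacle 3 [(0,14) (4,13) (9,16) (11,18) (4,24)]:
  edge (0,14)–(4,13): clear
  edge (4,13)–(9,16): clear
  edge (9,16)–(11,18): clear
  edge (11,18)–(4,24): clear
  edge (4,24)–(0,14): clear
  midpoint (8,9/2) outside
  → clear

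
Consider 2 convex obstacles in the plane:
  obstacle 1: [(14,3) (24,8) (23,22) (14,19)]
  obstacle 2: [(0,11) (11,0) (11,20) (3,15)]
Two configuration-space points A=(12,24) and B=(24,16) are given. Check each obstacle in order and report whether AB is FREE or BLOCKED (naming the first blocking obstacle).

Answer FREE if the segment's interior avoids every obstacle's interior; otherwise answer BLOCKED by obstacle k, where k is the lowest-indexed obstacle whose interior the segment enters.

BLOCKED by obstacle 1

Obstacle 1 [(14,3) (24,8) (23,22) (14,19)]:
  edge (14,3)–(24,8): clear
  edge (24,8)–(23,22): crosses AB
  edge (23,22)–(14,19): crosses AB
  edge (14,19)–(14,3): clear
  → BLOCKED
Obstacle 2 [(0,11) (11,0) (11,20) (3,15)]:
  edge (0,11)–(11,0): clear
  edge (11,0)–(11,20): clear
  edge (11,20)–(3,15): clear
  edge (3,15)–(0,11): clear
  midpoint (18,20) outside
  → clear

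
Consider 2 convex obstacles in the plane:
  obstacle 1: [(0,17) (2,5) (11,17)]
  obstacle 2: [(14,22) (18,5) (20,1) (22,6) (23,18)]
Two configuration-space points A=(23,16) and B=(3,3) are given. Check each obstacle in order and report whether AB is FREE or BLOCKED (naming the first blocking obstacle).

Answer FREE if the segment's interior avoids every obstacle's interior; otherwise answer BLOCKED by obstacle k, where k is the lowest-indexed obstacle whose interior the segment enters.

Obstacle 1 [(0,17) (2,5) (11,17)]:
  edge (0,17)–(2,5): clear
  edge (2,5)–(11,17): clear
  edge (11,17)–(0,17): clear
  midpoint (13,19/2) outside
  → clear
Obstacle 2 [(14,22) (18,5) (20,1) (22,6) (23,18)]:
  edge (14,22)–(18,5): crosses AB
  edge (18,5)–(20,1): clear
  edge (20,1)–(22,6): clear
  edge (22,6)–(23,18): crosses AB
  edge (23,18)–(14,22): clear
  → BLOCKED

BLOCKED by obstacle 2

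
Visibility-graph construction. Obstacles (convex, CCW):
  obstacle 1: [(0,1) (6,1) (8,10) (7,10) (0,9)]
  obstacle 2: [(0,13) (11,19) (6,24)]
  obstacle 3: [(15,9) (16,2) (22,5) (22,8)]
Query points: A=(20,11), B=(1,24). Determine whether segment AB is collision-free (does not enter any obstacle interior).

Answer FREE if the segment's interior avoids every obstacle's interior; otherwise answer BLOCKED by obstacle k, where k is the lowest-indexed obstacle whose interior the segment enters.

Obstacle 1 [(0,1) (6,1) (8,10) (7,10) (0,9)]:
  edge (0,1)–(6,1): clear
  edge (6,1)–(8,10): clear
  edge (8,10)–(7,10): clear
  edge (7,10)–(0,9): clear
  edge (0,9)–(0,1): clear
  midpoint (21/2,35/2) outside
  → clear
Obstacle 2 [(0,13) (11,19) (6,24)]:
  edge (0,13)–(11,19): crosses AB
  edge (11,19)–(6,24): clear
  edge (6,24)–(0,13): crosses AB
  → BLOCKED
Obstacle 3 [(15,9) (16,2) (22,5) (22,8)]:
  edge (15,9)–(16,2): clear
  edge (16,2)–(22,5): clear
  edge (22,5)–(22,8): clear
  edge (22,8)–(15,9): clear
  midpoint (21/2,35/2) outside
  → clear

BLOCKED by obstacle 2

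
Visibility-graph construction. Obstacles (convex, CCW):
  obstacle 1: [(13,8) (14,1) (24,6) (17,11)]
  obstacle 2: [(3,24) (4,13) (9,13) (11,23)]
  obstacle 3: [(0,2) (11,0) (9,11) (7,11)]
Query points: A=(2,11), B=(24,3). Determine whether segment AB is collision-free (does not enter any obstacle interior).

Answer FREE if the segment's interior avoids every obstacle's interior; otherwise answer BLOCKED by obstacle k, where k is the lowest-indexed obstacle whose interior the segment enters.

BLOCKED by obstacle 1

Obstacle 1 [(13,8) (14,1) (24,6) (17,11)]:
  edge (13,8)–(14,1): crosses AB
  edge (14,1)–(24,6): crosses AB
  edge (24,6)–(17,11): clear
  edge (17,11)–(13,8): clear
  → BLOCKED
Obstacle 2 [(3,24) (4,13) (9,13) (11,23)]:
  edge (3,24)–(4,13): clear
  edge (4,13)–(9,13): clear
  edge (9,13)–(11,23): clear
  edge (11,23)–(3,24): clear
  midpoint (13,7) outside
  → clear
Obstacle 3 [(0,2) (11,0) (9,11) (7,11)]:
  edge (0,2)–(11,0): clear
  edge (11,0)–(9,11): crosses AB
  edge (9,11)–(7,11): clear
  edge (7,11)–(0,2): crosses AB
  → BLOCKED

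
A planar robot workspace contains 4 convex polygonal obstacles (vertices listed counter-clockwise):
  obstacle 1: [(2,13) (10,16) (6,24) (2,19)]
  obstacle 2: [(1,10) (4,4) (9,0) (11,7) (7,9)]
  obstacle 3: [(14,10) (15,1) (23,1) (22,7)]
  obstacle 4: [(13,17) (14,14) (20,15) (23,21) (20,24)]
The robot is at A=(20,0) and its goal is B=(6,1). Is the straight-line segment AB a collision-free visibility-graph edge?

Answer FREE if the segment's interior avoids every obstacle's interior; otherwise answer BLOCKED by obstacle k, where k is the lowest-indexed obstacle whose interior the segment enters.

Obstacle 1 [(2,13) (10,16) (6,24) (2,19)]:
  edge (2,13)–(10,16): clear
  edge (10,16)–(6,24): clear
  edge (6,24)–(2,19): clear
  edge (2,19)–(2,13): clear
  midpoint (13,1/2) outside
  → clear
Obstacle 2 [(1,10) (4,4) (9,0) (11,7) (7,9)]:
  edge (1,10)–(4,4): clear
  edge (4,4)–(9,0): crosses AB
  edge (9,0)–(11,7): crosses AB
  edge (11,7)–(7,9): clear
  edge (7,9)–(1,10): clear
  → BLOCKED
Obstacle 3 [(14,10) (15,1) (23,1) (22,7)]:
  edge (14,10)–(15,1): clear
  edge (15,1)–(23,1): clear
  edge (23,1)–(22,7): clear
  edge (22,7)–(14,10): clear
  midpoint (13,1/2) outside
  → clear
Obstacle 4 [(13,17) (14,14) (20,15) (23,21) (20,24)]:
  edge (13,17)–(14,14): clear
  edge (14,14)–(20,15): clear
  edge (20,15)–(23,21): clear
  edge (23,21)–(20,24): clear
  edge (20,24)–(13,17): clear
  midpoint (13,1/2) outside
  → clear

BLOCKED by obstacle 2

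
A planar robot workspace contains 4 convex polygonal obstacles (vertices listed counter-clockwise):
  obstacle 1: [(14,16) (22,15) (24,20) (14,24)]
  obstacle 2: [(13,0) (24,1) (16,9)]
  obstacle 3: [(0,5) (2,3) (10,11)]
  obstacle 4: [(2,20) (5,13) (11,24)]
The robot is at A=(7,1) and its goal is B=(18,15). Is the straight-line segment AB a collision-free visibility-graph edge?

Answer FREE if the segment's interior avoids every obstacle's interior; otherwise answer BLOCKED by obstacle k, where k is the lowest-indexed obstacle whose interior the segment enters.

FREE

Obstacle 1 [(14,16) (22,15) (24,20) (14,24)]:
  edge (14,16)–(22,15): clear
  edge (22,15)–(24,20): clear
  edge (24,20)–(14,24): clear
  edge (14,24)–(14,16): clear
  midpoint (25/2,8) outside
  → clear
Obstacle 2 [(13,0) (24,1) (16,9)]:
  edge (13,0)–(24,1): clear
  edge (24,1)–(16,9): clear
  edge (16,9)–(13,0): clear
  midpoint (25/2,8) outside
  → clear
Obstacle 3 [(0,5) (2,3) (10,11)]:
  edge (0,5)–(2,3): clear
  edge (2,3)–(10,11): clear
  edge (10,11)–(0,5): clear
  midpoint (25/2,8) outside
  → clear
Obstacle 4 [(2,20) (5,13) (11,24)]:
  edge (2,20)–(5,13): clear
  edge (5,13)–(11,24): clear
  edge (11,24)–(2,20): clear
  midpoint (25/2,8) outside
  → clear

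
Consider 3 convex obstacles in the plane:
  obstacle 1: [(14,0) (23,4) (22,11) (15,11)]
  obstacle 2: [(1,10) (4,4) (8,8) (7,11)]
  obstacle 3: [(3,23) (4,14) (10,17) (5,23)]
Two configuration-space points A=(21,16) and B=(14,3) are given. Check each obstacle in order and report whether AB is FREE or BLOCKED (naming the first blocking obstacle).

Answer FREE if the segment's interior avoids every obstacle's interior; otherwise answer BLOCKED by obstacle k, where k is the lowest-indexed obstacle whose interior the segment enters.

Obstacle 1 [(14,0) (23,4) (22,11) (15,11)]:
  edge (14,0)–(23,4): clear
  edge (23,4)–(22,11): clear
  edge (22,11)–(15,11): crosses AB
  edge (15,11)–(14,0): crosses AB
  → BLOCKED
Obstacle 2 [(1,10) (4,4) (8,8) (7,11)]:
  edge (1,10)–(4,4): clear
  edge (4,4)–(8,8): clear
  edge (8,8)–(7,11): clear
  edge (7,11)–(1,10): clear
  midpoint (35/2,19/2) outside
  → clear
Obstacle 3 [(3,23) (4,14) (10,17) (5,23)]:
  edge (3,23)–(4,14): clear
  edge (4,14)–(10,17): clear
  edge (10,17)–(5,23): clear
  edge (5,23)–(3,23): clear
  midpoint (35/2,19/2) outside
  → clear

BLOCKED by obstacle 1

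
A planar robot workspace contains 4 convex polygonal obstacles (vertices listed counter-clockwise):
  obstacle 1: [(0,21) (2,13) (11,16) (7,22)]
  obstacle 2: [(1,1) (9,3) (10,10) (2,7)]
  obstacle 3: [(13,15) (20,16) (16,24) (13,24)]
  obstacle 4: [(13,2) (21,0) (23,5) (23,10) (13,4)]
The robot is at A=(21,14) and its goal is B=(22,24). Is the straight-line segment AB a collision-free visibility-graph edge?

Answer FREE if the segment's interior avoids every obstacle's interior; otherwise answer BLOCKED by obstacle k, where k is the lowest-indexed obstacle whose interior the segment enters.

FREE

Obstacle 1 [(0,21) (2,13) (11,16) (7,22)]:
  edge (0,21)–(2,13): clear
  edge (2,13)–(11,16): clear
  edge (11,16)–(7,22): clear
  edge (7,22)–(0,21): clear
  midpoint (43/2,19) outside
  → clear
Obstacle 2 [(1,1) (9,3) (10,10) (2,7)]:
  edge (1,1)–(9,3): clear
  edge (9,3)–(10,10): clear
  edge (10,10)–(2,7): clear
  edge (2,7)–(1,1): clear
  midpoint (43/2,19) outside
  → clear
Obstacle 3 [(13,15) (20,16) (16,24) (13,24)]:
  edge (13,15)–(20,16): clear
  edge (20,16)–(16,24): clear
  edge (16,24)–(13,24): clear
  edge (13,24)–(13,15): clear
  midpoint (43/2,19) outside
  → clear
Obstacle 4 [(13,2) (21,0) (23,5) (23,10) (13,4)]:
  edge (13,2)–(21,0): clear
  edge (21,0)–(23,5): clear
  edge (23,5)–(23,10): clear
  edge (23,10)–(13,4): clear
  edge (13,4)–(13,2): clear
  midpoint (43/2,19) outside
  → clear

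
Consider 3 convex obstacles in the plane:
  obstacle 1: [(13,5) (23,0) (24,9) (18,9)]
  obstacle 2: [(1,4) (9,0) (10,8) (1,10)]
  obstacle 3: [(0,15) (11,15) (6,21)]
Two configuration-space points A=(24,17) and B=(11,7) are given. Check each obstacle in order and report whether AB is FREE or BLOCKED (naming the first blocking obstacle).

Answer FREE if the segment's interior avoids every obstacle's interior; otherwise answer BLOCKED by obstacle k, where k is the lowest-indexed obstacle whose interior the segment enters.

Obstacle 1 [(13,5) (23,0) (24,9) (18,9)]:
  edge (13,5)–(23,0): clear
  edge (23,0)–(24,9): clear
  edge (24,9)–(18,9): clear
  edge (18,9)–(13,5): clear
  midpoint (35/2,12) outside
  → clear
Obstacle 2 [(1,4) (9,0) (10,8) (1,10)]:
  edge (1,4)–(9,0): clear
  edge (9,0)–(10,8): clear
  edge (10,8)–(1,10): clear
  edge (1,10)–(1,4): clear
  midpoint (35/2,12) outside
  → clear
Obstacle 3 [(0,15) (11,15) (6,21)]:
  edge (0,15)–(11,15): clear
  edge (11,15)–(6,21): clear
  edge (6,21)–(0,15): clear
  midpoint (35/2,12) outside
  → clear

FREE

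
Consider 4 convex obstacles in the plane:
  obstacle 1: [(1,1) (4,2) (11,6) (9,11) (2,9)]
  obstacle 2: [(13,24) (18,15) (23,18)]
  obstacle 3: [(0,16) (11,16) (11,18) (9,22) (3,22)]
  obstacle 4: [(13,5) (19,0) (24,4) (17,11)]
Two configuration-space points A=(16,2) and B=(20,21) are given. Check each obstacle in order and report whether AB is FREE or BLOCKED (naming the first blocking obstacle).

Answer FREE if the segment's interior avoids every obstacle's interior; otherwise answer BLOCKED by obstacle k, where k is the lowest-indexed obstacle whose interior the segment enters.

Obstacle 1 [(1,1) (4,2) (11,6) (9,11) (2,9)]:
  edge (1,1)–(4,2): clear
  edge (4,2)–(11,6): clear
  edge (11,6)–(9,11): clear
  edge (9,11)–(2,9): clear
  edge (2,9)–(1,1): clear
  midpoint (18,23/2) outside
  → clear
Obstacle 2 [(13,24) (18,15) (23,18)]:
  edge (13,24)–(18,15): clear
  edge (18,15)–(23,18): crosses AB
  edge (23,18)–(13,24): crosses AB
  → BLOCKED
Obstacle 3 [(0,16) (11,16) (11,18) (9,22) (3,22)]:
  edge (0,16)–(11,16): clear
  edge (11,16)–(11,18): clear
  edge (11,18)–(9,22): clear
  edge (9,22)–(3,22): clear
  edge (3,22)–(0,16): clear
  midpoint (18,23/2) outside
  → clear
Obstacle 4 [(13,5) (19,0) (24,4) (17,11)]:
  edge (13,5)–(19,0): crosses AB
  edge (19,0)–(24,4): clear
  edge (24,4)–(17,11): crosses AB
  edge (17,11)–(13,5): clear
  → BLOCKED

BLOCKED by obstacle 2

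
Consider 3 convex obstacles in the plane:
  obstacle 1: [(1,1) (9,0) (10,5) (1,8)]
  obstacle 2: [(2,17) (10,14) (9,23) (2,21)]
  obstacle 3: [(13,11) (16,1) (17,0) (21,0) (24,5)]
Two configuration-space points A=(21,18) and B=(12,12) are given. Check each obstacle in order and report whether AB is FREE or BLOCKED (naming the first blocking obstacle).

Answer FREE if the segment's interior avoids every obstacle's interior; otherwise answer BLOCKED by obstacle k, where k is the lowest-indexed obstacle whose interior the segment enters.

FREE

Obstacle 1 [(1,1) (9,0) (10,5) (1,8)]:
  edge (1,1)–(9,0): clear
  edge (9,0)–(10,5): clear
  edge (10,5)–(1,8): clear
  edge (1,8)–(1,1): clear
  midpoint (33/2,15) outside
  → clear
Obstacle 2 [(2,17) (10,14) (9,23) (2,21)]:
  edge (2,17)–(10,14): clear
  edge (10,14)–(9,23): clear
  edge (9,23)–(2,21): clear
  edge (2,21)–(2,17): clear
  midpoint (33/2,15) outside
  → clear
Obstacle 3 [(13,11) (16,1) (17,0) (21,0) (24,5)]:
  edge (13,11)–(16,1): clear
  edge (16,1)–(17,0): clear
  edge (17,0)–(21,0): clear
  edge (21,0)–(24,5): clear
  edge (24,5)–(13,11): clear
  midpoint (33/2,15) outside
  → clear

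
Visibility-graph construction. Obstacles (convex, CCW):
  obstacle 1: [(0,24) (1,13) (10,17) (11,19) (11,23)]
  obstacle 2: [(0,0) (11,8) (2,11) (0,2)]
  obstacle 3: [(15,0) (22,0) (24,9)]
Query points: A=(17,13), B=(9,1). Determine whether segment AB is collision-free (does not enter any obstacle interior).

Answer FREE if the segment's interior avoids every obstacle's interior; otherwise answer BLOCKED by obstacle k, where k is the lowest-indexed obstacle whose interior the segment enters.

Obstacle 1 [(0,24) (1,13) (10,17) (11,19) (11,23)]:
  edge (0,24)–(1,13): clear
  edge (1,13)–(10,17): clear
  edge (10,17)–(11,19): clear
  edge (11,19)–(11,23): clear
  edge (11,23)–(0,24): clear
  midpoint (13,7) outside
  → clear
Obstacle 2 [(0,0) (11,8) (2,11) (0,2)]:
  edge (0,0)–(11,8): clear
  edge (11,8)–(2,11): clear
  edge (2,11)–(0,2): clear
  edge (0,2)–(0,0): clear
  midpoint (13,7) outside
  → clear
Obstacle 3 [(15,0) (22,0) (24,9)]:
  edge (15,0)–(22,0): clear
  edge (22,0)–(24,9): clear
  edge (24,9)–(15,0): clear
  midpoint (13,7) outside
  → clear

FREE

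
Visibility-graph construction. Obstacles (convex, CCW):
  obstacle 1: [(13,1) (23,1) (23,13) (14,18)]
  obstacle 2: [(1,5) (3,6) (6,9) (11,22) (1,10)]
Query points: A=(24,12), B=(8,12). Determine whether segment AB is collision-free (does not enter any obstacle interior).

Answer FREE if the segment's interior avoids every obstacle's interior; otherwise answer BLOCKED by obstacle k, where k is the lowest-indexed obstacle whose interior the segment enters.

BLOCKED by obstacle 1

Obstacle 1 [(13,1) (23,1) (23,13) (14,18)]:
  edge (13,1)–(23,1): clear
  edge (23,1)–(23,13): crosses AB
  edge (23,13)–(14,18): clear
  edge (14,18)–(13,1): crosses AB
  → BLOCKED
Obstacle 2 [(1,5) (3,6) (6,9) (11,22) (1,10)]:
  edge (1,5)–(3,6): clear
  edge (3,6)–(6,9): clear
  edge (6,9)–(11,22): clear
  edge (11,22)–(1,10): clear
  edge (1,10)–(1,5): clear
  midpoint (16,12) outside
  → clear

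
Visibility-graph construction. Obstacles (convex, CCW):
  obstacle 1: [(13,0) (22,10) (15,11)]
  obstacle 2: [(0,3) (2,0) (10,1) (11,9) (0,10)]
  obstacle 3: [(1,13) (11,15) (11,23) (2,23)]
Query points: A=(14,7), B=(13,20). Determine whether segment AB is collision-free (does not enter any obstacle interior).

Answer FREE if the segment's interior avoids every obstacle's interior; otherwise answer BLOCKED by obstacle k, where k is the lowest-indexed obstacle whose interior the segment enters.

FREE

Obstacle 1 [(13,0) (22,10) (15,11)]:
  edge (13,0)–(22,10): clear
  edge (22,10)–(15,11): clear
  edge (15,11)–(13,0): clear
  midpoint (27/2,27/2) outside
  → clear
Obstacle 2 [(0,3) (2,0) (10,1) (11,9) (0,10)]:
  edge (0,3)–(2,0): clear
  edge (2,0)–(10,1): clear
  edge (10,1)–(11,9): clear
  edge (11,9)–(0,10): clear
  edge (0,10)–(0,3): clear
  midpoint (27/2,27/2) outside
  → clear
Obstacle 3 [(1,13) (11,15) (11,23) (2,23)]:
  edge (1,13)–(11,15): clear
  edge (11,15)–(11,23): clear
  edge (11,23)–(2,23): clear
  edge (2,23)–(1,13): clear
  midpoint (27/2,27/2) outside
  → clear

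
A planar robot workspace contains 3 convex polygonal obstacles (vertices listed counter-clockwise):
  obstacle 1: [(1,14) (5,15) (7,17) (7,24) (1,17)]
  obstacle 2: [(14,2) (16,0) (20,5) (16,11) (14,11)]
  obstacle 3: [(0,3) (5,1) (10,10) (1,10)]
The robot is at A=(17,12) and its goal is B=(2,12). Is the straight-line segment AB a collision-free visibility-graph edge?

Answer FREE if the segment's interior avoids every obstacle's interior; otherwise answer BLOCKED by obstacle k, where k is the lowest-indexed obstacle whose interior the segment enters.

FREE

Obstacle 1 [(1,14) (5,15) (7,17) (7,24) (1,17)]:
  edge (1,14)–(5,15): clear
  edge (5,15)–(7,17): clear
  edge (7,17)–(7,24): clear
  edge (7,24)–(1,17): clear
  edge (1,17)–(1,14): clear
  midpoint (19/2,12) outside
  → clear
Obstacle 2 [(14,2) (16,0) (20,5) (16,11) (14,11)]:
  edge (14,2)–(16,0): clear
  edge (16,0)–(20,5): clear
  edge (20,5)–(16,11): clear
  edge (16,11)–(14,11): clear
  edge (14,11)–(14,2): clear
  midpoint (19/2,12) outside
  → clear
Obstacle 3 [(0,3) (5,1) (10,10) (1,10)]:
  edge (0,3)–(5,1): clear
  edge (5,1)–(10,10): clear
  edge (10,10)–(1,10): clear
  edge (1,10)–(0,3): clear
  midpoint (19/2,12) outside
  → clear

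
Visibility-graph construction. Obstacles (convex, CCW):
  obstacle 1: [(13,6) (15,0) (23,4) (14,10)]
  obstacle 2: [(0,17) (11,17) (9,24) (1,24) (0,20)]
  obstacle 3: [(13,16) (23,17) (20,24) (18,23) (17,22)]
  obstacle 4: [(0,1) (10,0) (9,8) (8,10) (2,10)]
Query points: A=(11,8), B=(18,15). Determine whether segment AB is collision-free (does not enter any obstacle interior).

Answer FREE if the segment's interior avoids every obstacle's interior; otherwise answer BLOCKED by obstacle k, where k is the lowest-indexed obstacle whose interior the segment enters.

Obstacle 1 [(13,6) (15,0) (23,4) (14,10)]:
  edge (13,6)–(15,0): clear
  edge (15,0)–(23,4): clear
  edge (23,4)–(14,10): clear
  edge (14,10)–(13,6): clear
  midpoint (29/2,23/2) outside
  → clear
Obstacle 2 [(0,17) (11,17) (9,24) (1,24) (0,20)]:
  edge (0,17)–(11,17): clear
  edge (11,17)–(9,24): clear
  edge (9,24)–(1,24): clear
  edge (1,24)–(0,20): clear
  edge (0,20)–(0,17): clear
  midpoint (29/2,23/2) outside
  → clear
Obstacle 3 [(13,16) (23,17) (20,24) (18,23) (17,22)]:
  edge (13,16)–(23,17): clear
  edge (23,17)–(20,24): clear
  edge (20,24)–(18,23): clear
  edge (18,23)–(17,22): clear
  edge (17,22)–(13,16): clear
  midpoint (29/2,23/2) outside
  → clear
Obstacle 4 [(0,1) (10,0) (9,8) (8,10) (2,10)]:
  edge (0,1)–(10,0): clear
  edge (10,0)–(9,8): clear
  edge (9,8)–(8,10): clear
  edge (8,10)–(2,10): clear
  edge (2,10)–(0,1): clear
  midpoint (29/2,23/2) outside
  → clear

FREE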